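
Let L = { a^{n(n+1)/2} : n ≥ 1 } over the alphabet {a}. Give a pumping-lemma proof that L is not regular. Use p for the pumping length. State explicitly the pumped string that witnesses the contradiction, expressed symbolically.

a^{p(p+1)/2+k}

Suppose for contradiction that L is regular, and let p be the pumping length.
Take w = a^{p(p+1)/2} ∈ L with |w| = p(p+1)/2 ≥ p.
By the pumping lemma, w = xyz with |xy| ≤ p and y is nonempty.
Then y = a^k for some k with 1 ≤ k ≤ p.
Pump with i = 2: xy^2z = a^{p(p+1)/2+k}. Since 1 ≤ k ≤ p, p(p+1)/2 < p(p+1)/2+k ≤ p(p+1)/2+p < (p+1)(p+2)/2, so p(p+1)/2+k is strictly between consecutive triangular numbers. So xy^2z ∉ L.
This contradicts the pumping lemma, so L is not regular.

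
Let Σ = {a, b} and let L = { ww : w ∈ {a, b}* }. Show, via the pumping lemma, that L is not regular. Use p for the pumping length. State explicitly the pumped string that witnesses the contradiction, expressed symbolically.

a^{p+k} b^p a^p b^p

Assume L is regular; let p be its pumping constant.
Take w = a^p b^p a^p b^p = uu where u = a^pb^p; then w ∈ L and |w| = 4p ≥ p.
Write w = xyz as guaranteed by the lemma, with |xy| ≤ p and |y| ≥ 1.
Because |xy| ≤ p and w begins with p copies of a, we have y = a^k with 1 ≤ k ≤ p.
Pump with i = 2: xy^2z = a^{p+k} b^p a^p b^p, of length 4p+k. Suppose this equals vv. The string starts with a and ends with b, so v does too; thus the boundary between the two copies of v is a b→a transition. There is exactly one such transition, at position 2p+k, so |v| = 2p+k and |vv| = 4p+2k ≠ 4p+k since k ≥ 1. So xy^2z ∉ L.
Contradiction. Therefore L is not regular.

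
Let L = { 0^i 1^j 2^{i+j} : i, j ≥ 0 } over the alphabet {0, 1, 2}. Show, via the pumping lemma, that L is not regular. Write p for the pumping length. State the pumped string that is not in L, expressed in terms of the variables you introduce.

Suppose for contradiction that L is regular, and let p be the pumping length.
Take w = 0^p 1^p 2^{2p} ∈ L (with i=j=p, i+j=2p), |w| = 4p ≥ p.
Write w = xyz as guaranteed by the lemma, with |xy| ≤ p and y is nonempty.
The first p characters of w are 0's, so xy (and hence y) consists only of 0's. Write y = 0^k, 1 ≤ k ≤ p.
Consider xy^2z = 0^{p+k} 1^p 2^{2p}. Now the 0- and 1-counts sum to 2p+k, but the 2-count is 2p ≠ 2p+k. So xy^2z ∉ L.
This is a contradiction; hence L is not regular.

0^{p+k} 1^p 2^{2p}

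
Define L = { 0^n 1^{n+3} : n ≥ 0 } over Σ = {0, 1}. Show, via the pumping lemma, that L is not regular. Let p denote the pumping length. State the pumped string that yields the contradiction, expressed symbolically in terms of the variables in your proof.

Assume L is regular; let p be its pumping constant.
Let w = 0^p 1^{p+3} ∈ L; note |w| = 2p+3 ≥ p.
Write w = xyz as guaranteed by the lemma, with |xy| ≤ p and |y| > 0.
The first p characters of w are 0's, so xy (and hence y) consists only of 0's. Write y = 0^k, 1 ≤ k ≤ p.
Pump with i = 2: xy^2z = 0^{p+k} 1^{p+3}. For this to lie in L we would need p+3 = (p+k)+3, which forces k = 0. But k ≥ 1, so xy^2z ∉ L.
This contradicts the pumping lemma, so L is not regular.

0^{p+k} 1^{p+3}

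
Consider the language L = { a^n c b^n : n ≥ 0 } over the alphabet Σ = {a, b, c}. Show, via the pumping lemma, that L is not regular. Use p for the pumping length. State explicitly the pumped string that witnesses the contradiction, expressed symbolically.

Suppose for contradiction that L is regular, and let p be the pumping length.
Take w = a^p c b^p ∈ L with |w| = 2p+1 ≥ p.
By the pumping lemma, w = xyz with |xy| ≤ p and |y| ≥ 1.
Because |xy| ≤ p and w begins with p copies of a, we have y = a^k with 1 ≤ k ≤ p.
Pump with i = 2: xy^2z = a^{p+k} c b^p, which would require p+k = p. But k ≥ 1, so xy^2z ∉ L.
Contradiction. Therefore L is not regular.

a^{p+k} c b^p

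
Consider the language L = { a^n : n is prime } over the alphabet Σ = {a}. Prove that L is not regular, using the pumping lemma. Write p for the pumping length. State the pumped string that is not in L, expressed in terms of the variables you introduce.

Suppose for contradiction that L is regular, and let p be the pumping length.
Let q be a prime with q ≥ p+2 (infinitely many primes exist), and take w = a^q ∈ L with |w| = q ≥ p.
By the pumping lemma, w = xyz with |xy| ≤ p and y is nonempty.
Then y = a^k for some k with 1 ≤ k ≤ p.
Since 1 ≤ k ≤ p, |xz| = q-k. Pump with i = q+1: |xy^{q+1}z| = (q-k)+(q+1)k = q+qk = q(1+k), which is composite (both factors ≥ 2). So xy^{q+1}z = a^{q(1+k)} ∉ L.
This is a contradiction; hence L is not regular.

a^{q(1+k)}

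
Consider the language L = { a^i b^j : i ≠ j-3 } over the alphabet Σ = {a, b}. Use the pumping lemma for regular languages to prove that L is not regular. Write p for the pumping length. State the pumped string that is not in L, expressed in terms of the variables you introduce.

a^{p+p!} b^{p+p!+3}

Toward a contradiction, assume L is regular with pumping length p.
Choose w = a^p b^{p+p!+3}. Since p ≠ (p+p!+3)-3 = p+p!, w ∈ L; and |w| ≥ p.
By the pumping lemma, w = xyz with |xy| ≤ p and |y| ≥ 1.
Since the first p symbols of w are all a's and |xy| ≤ p, y lies entirely in the leading a-block: y = a^k for some k with 1 ≤ k ≤ p.
Since 1 ≤ k ≤ p, k divides p!; set t = 1 + p!/k. Then xy^t z has p + (p!/k)·k = p + p! copies of a. Now the a-count is p+p! and (b-count)-3 = (p+p!+3)-3 = p+p!, so i ≠ j-3 fails. So xy^t z = a^{p+p!} b^{p+p!+3} ∉ L.
This contradicts the pumping lemma, so L is not regular.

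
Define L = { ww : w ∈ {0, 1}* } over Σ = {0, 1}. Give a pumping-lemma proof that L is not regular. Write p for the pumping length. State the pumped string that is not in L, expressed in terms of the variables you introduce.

0^{p+k} 1^p 0^p 1^p

Assume L is regular. Let p be the pumping length given by the pumping lemma.
Take w = 0^p 1^p 0^p 1^p = uu where u = 0^p1^p; then w ∈ L and |w| = 4p ≥ p.
Write w = xyz as guaranteed by the lemma, with |xy| ≤ p and |y| > 0.
Because |xy| ≤ p and w begins with p copies of 0, we have y = 0^k with 1 ≤ k ≤ p.
Pump with i = 2: xy^2z = 0^{p+k} 1^p 0^p 1^p, of length 4p+k. Suppose this equals vv. The string starts with 0 and ends with 1, so v does too; thus the boundary between the two copies of v is a 1→0 transition. There is exactly one such transition, at position 2p+k, so |v| = 2p+k and |vv| = 4p+2k ≠ 4p+k since k ≥ 1. So xy^2z ∉ L.
This contradicts the pumping lemma, so L is not regular.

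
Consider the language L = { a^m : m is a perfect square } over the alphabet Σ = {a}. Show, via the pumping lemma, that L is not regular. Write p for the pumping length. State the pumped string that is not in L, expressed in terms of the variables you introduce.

Assume L is regular; let p be its pumping constant.
Take w = a^{p²} ∈ L with |w| = p² ≥ p.
Write w = xyz as guaranteed by the lemma, with |xy| ≤ p and y is nonempty.
Then y = a^k for some k with 1 ≤ k ≤ p.
Pump with i = 2: xy^2z = a^{p²+k}. Since 1 ≤ k ≤ p, p² < p²+k ≤ p²+p < (p+1)², so p²+k lies strictly between consecutive squares and is not a perfect square. So xy^2z ∉ L.
Contradiction. Therefore L is not regular.

a^{p²+k}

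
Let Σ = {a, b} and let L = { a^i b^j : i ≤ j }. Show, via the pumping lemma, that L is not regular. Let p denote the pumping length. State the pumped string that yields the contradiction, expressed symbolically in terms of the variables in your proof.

a^{p+k} b^p

Assume L is regular. Let p be the pumping length given by the pumping lemma.
Choose w = a^p b^p ∈ L, with |w| = 2p ≥ p.
Write w = xyz as guaranteed by the lemma, with |xy| ≤ p and |y| > 0.
The first p characters of w are a's, so xy (and hence y) consists only of a's. Write y = a^k, 1 ≤ k ≤ p.
Consider xy^2z = a^{p+k} b^p. Since k ≥ 1, the a-count p+k exceeds the b-count p, so i ≤ j fails; thus xy^2z ∉ L.
Contradiction. Therefore L is not regular.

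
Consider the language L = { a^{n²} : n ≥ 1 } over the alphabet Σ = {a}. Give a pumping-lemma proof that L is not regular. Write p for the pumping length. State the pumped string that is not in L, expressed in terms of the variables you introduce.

a^{p²+k}

Assume L is regular; let p be its pumping constant.
Take w = a^{p²} ∈ L with |w| = p² ≥ p.
Write w = xyz as guaranteed by the lemma, with |xy| ≤ p and |y| ≥ 1.
Then y = a^k for some k with 1 ≤ k ≤ p.
Pump with i = 2: xy^2z = a^{p²+k}. Since 1 ≤ k ≤ p, p² < p²+k ≤ p²+p < (p+1)², so p²+k lies strictly between consecutive squares and is not a perfect square. So xy^2z ∉ L.
Contradiction. Therefore L is not regular.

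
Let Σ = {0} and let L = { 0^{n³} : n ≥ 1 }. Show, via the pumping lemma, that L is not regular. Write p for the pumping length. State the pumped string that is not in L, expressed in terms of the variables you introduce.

0^{p³+k}

Toward a contradiction, assume L is regular with pumping length p.
Take w = 0^{p³} ∈ L with |w| = p³ ≥ p.
The pumping lemma gives a decomposition w = xyz where |xy| ≤ p and y is nonempty.
Then y = 0^k for some k with 1 ≤ k ≤ p.
Pump with i = 2: xy^2z = 0^{p³+k}. Since 1 ≤ k ≤ p, p³ < p³+k ≤ p³+p < p³+3p²+3p+1 = (p+1)³, so p³+k is not a perfect cube. So xy^2z ∉ L.
This contradicts the pumping lemma, so L is not regular.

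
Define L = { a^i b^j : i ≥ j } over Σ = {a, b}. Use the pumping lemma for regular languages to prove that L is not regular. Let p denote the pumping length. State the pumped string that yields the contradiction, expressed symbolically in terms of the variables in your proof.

Toward a contradiction, assume L is regular with pumping length p.
Choose w = a^p b^p ∈ L, with |w| = 2p ≥ p.
By the pumping lemma, w = xyz with |xy| ≤ p and y is nonempty.
The first p characters of w are a's, so xy (and hence y) consists only of a's. Write y = a^k, 1 ≤ k ≤ p.
Consider xy^0z = xz = a^{p-k} b^p. Since k ≥ 1, the a-count p-k is less than p, so i ≥ j fails; thus xz ∉ L.
This is a contradiction; hence L is not regular.

a^{p-k} b^p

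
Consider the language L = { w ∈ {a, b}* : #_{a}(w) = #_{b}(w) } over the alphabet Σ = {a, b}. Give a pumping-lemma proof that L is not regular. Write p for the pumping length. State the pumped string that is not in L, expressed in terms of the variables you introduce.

a^{p+k} b^p

Suppose for contradiction that L is regular, and let p be the pumping length.
Choose w = a^p b^p ∈ L with |w| = 2p ≥ p.
By the pumping lemma, w = xyz with |xy| ≤ p and |y| ≥ 1.
The first p characters of w are a's, so xy (and hence y) consists only of a's. Write y = a^k, 1 ≤ k ≤ p.
Pump with i = 2: xy^2z = a^{p+k} b^p has p+k occurrences of a but only p of b. Since k ≥ 1 the counts differ, so xy^2z ∉ L.
Contradiction. Therefore L is not regular.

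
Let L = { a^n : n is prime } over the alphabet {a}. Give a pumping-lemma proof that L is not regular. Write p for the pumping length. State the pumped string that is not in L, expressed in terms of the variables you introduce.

a^{q(1+k)}

Assume L is regular; let p be its pumping constant.
Let q be a prime with q ≥ p+2 (infinitely many primes exist), and take w = a^q ∈ L with |w| = q ≥ p.
The pumping lemma gives a decomposition w = xyz where |xy| ≤ p and y is nonempty.
Then y = a^k for some k with 1 ≤ k ≤ p.
Since 1 ≤ k ≤ p, |xz| = q-k. Pump with i = q+1: |xy^{q+1}z| = (q-k)+(q+1)k = q+qk = q(1+k), which is composite (both factors ≥ 2). So xy^{q+1}z = a^{q(1+k)} ∉ L.
This contradicts the pumping lemma, so L is not regular.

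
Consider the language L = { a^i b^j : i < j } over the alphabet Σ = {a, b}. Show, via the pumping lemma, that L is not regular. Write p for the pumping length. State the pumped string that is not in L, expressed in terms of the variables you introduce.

Assume L is regular. Let p be the pumping length given by the pumping lemma.
Choose w = a^p b^{p+1} ∈ L, with |w| = 2p+1 ≥ p.
The pumping lemma gives a decomposition w = xyz where |xy| ≤ p and y is nonempty.
Because |xy| ≤ p and w begins with p copies of a, we have y = a^k with 1 ≤ k ≤ p.
Consider xy^2z = a^{p+k} b^{p+1}. Since k ≥ 1, the a-count p+k is at least p+1, so i < j fails; thus xy^2z ∉ L.
Contradiction. Therefore L is not regular.

a^{p+k} b^{p+1}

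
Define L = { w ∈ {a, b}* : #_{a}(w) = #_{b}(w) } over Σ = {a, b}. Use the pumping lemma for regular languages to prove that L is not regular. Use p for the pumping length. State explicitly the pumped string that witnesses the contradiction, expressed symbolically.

a^{p+k} b^p

Assume L is regular. Let p be the pumping length given by the pumping lemma.
Choose w = a^p b^p ∈ L with |w| = 2p ≥ p.
Write w = xyz as guaranteed by the lemma, with |xy| ≤ p and |y| > 0.
Because |xy| ≤ p and w begins with p copies of a, we have y = a^k with 1 ≤ k ≤ p.
Pump with i = 2: xy^2z = a^{p+k} b^p has p+k occurrences of a but only p of b. Since k ≥ 1 the counts differ, so xy^2z ∉ L.
Contradiction. Therefore L is not regular.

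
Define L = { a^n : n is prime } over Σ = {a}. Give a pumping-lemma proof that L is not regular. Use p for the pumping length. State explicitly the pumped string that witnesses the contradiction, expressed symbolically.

Toward a contradiction, assume L is regular with pumping length p.
Let q be a prime with q ≥ p+2 (infinitely many primes exist), and take w = a^q ∈ L with |w| = q ≥ p.
The pumping lemma gives a decomposition w = xyz where |xy| ≤ p and |y| > 0.
Then y = a^k for some k with 1 ≤ k ≤ p.
Since 1 ≤ k ≤ p, |xz| = q-k. Pump with i = q+1: |xy^{q+1}z| = (q-k)+(q+1)k = q+qk = q(1+k), which is composite (both factors ≥ 2). So xy^{q+1}z = a^{q(1+k)} ∉ L.
This is a contradiction; hence L is not regular.

a^{q(1+k)}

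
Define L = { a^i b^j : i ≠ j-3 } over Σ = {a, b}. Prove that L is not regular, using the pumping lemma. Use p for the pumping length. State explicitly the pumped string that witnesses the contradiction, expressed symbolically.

a^{p+p!} b^{p+p!+3}

Assume L is regular; let p be its pumping constant.
Choose w = a^p b^{p+p!+3}. Since p ≠ (p+p!+3)-3 = p+p!, w ∈ L; and |w| ≥ p.
Write w = xyz as guaranteed by the lemma, with |xy| ≤ p and |y| > 0.
Since the first p symbols of w are all a's and |xy| ≤ p, y lies entirely in the leading a-block: y = a^k for some k with 1 ≤ k ≤ p.
Since 1 ≤ k ≤ p, k divides p!; set t = 1 + p!/k. Then xy^t z has p + (p!/k)·k = p + p! copies of a. Now the a-count is p+p! and (b-count)-3 = (p+p!+3)-3 = p+p!, so i ≠ j-3 fails. So xy^t z = a^{p+p!} b^{p+p!+3} ∉ L.
This contradicts the pumping lemma, so L is not regular.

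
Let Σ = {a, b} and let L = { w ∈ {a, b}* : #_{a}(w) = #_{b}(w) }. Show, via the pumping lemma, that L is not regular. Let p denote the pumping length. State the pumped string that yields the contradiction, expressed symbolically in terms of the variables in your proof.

a^{p+k} b^p

Assume L is regular; let p be its pumping constant.
Choose w = a^p b^p ∈ L with |w| = 2p ≥ p.
By the pumping lemma, w = xyz with |xy| ≤ p and |y| ≥ 1.
Because |xy| ≤ p and w begins with p copies of a, we have y = a^k with 1 ≤ k ≤ p.
Pump with i = 2: xy^2z = a^{p+k} b^p has p+k occurrences of a but only p of b. Since k ≥ 1 the counts differ, so xy^2z ∉ L.
This contradicts the pumping lemma, so L is not regular.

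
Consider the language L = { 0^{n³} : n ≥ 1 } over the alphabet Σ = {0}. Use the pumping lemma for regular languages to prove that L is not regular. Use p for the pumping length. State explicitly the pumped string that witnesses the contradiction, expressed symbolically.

0^{p³+k}

Suppose for contradiction that L is regular, and let p be the pumping length.
Take w = 0^{p³} ∈ L with |w| = p³ ≥ p.
The pumping lemma gives a decomposition w = xyz where |xy| ≤ p and |y| ≥ 1.
Then y = 0^k for some k with 1 ≤ k ≤ p.
Pump with i = 2: xy^2z = 0^{p³+k}. Since 1 ≤ k ≤ p, p³ < p³+k ≤ p³+p < p³+3p²+3p+1 = (p+1)³, so p³+k is not a perfect cube. So xy^2z ∉ L.
This is a contradiction; hence L is not regular.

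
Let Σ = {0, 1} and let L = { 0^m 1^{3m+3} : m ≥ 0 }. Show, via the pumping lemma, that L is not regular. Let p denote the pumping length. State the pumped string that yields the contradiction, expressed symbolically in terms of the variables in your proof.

0^{p+k} 1^{3p+3}

Assume L is regular; let p be its pumping constant.
Let w = 0^p 1^{3p+3} ∈ L; note |w| = 4p+3 ≥ p.
Write w = xyz as guaranteed by the lemma, with |xy| ≤ p and y is nonempty.
Since the first p symbols of w are all 0's and |xy| ≤ p, y lies entirely in the leading 0-block: y = 0^k for some k with 1 ≤ k ≤ p.
Pump with i = 2: xy^2z = 0^{p+k} 1^{3p+3}. For this to lie in L we would need 3p+3 = 3(p+k)+3, which forces k = 0. But k ≥ 1, so xy^2z ∉ L.
This contradicts the pumping lemma, so L is not regular.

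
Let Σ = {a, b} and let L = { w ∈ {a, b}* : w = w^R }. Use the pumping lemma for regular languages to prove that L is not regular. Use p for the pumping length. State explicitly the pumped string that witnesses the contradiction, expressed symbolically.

a^{p+k} b a^p

Toward a contradiction, assume L is regular with pumping length p.
Take w = a^p b a^p, a palindrome of length 2p+1 ≥ p.
Write w = xyz as guaranteed by the lemma, with |xy| ≤ p and |y| > 0.
Since the first p symbols of w are all a's and |xy| ≤ p, y lies entirely in the leading a-block: y = a^k for some k with 1 ≤ k ≤ p.
Pump with i = 2: xy^2z = a^{p+k} b a^p. Its reverse is a^p b a^{p+k}, which differs from xy^2z since k ≥ 1. So xy^2z is not a palindrome and xy^2z ∉ L.
This contradicts the pumping lemma, so L is not regular.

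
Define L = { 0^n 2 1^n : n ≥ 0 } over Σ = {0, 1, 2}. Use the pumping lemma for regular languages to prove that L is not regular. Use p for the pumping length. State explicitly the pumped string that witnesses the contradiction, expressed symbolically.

Toward a contradiction, assume L is regular with pumping length p.
Take w = 0^p 2 1^p ∈ L with |w| = 2p+1 ≥ p.
Write w = xyz as guaranteed by the lemma, with |xy| ≤ p and |y| ≥ 1.
The first p characters of w are 0's, so xy (and hence y) consists only of 0's. Write y = 0^k, 1 ≤ k ≤ p.
Pump with i = 2: xy^2z = 0^{p+k} 2 1^p, which would require p+k = p. But k ≥ 1, so xy^2z ∉ L.
Contradiction. Therefore L is not regular.

0^{p+k} 2 1^p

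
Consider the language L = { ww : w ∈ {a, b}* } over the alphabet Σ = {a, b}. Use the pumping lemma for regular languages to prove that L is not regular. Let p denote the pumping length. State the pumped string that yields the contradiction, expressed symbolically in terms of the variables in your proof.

Assume L is regular. Let p be the pumping length given by the pumping lemma.
Take w = a^p b^p a^p b^p = uu where u = a^pb^p; then w ∈ L and |w| = 4p ≥ p.
By the pumping lemma, w = xyz with |xy| ≤ p and y is nonempty.
Since the first p symbols of w are all a's and |xy| ≤ p, y lies entirely in the leading a-block: y = a^k for some k with 1 ≤ k ≤ p.
Pump with i = 2: xy^2z = a^{p+k} b^p a^p b^p, of length 4p+k. Suppose this equals vv. The string starts with a and ends with b, so v does too; thus the boundary between the two copies of v is a b→a transition. There is exactly one such transition, at position 2p+k, so |v| = 2p+k and |vv| = 4p+2k ≠ 4p+k since k ≥ 1. So xy^2z ∉ L.
This is a contradiction; hence L is not regular.

a^{p+k} b^p a^p b^p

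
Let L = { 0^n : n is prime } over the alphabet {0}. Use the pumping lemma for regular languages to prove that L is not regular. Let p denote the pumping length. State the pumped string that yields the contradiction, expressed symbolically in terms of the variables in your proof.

Suppose for contradiction that L is regular, and let p be the pumping length.
Let q be a prime with q ≥ p+2 (infinitely many primes exist), and take w = 0^q ∈ L with |w| = q ≥ p.
Write w = xyz as guaranteed by the lemma, with |xy| ≤ p and |y| > 0.
Then y = 0^k for some k with 1 ≤ k ≤ p.
Since 1 ≤ k ≤ p, |xz| = q-k. Pump with i = q+1: |xy^{q+1}z| = (q-k)+(q+1)k = q+qk = q(1+k), which is composite (both factors ≥ 2). So xy^{q+1}z = 0^{q(1+k)} ∉ L.
This contradicts the pumping lemma, so L is not regular.

0^{q(1+k)}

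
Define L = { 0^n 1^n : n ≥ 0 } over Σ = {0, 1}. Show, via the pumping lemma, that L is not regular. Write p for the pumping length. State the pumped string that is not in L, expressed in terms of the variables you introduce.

0^{p+k} 1^p

Assume L is regular. Let p be the pumping length given by the pumping lemma.
Let w = 0^p 1^p ∈ L; note |w| = 2p ≥ p.
By the pumping lemma, w = xyz with |xy| ≤ p and |y| > 0.
The first p characters of w are 0's, so xy (and hence y) consists only of 0's. Write y = 0^k, 1 ≤ k ≤ p.
Pump with i = 2: xy^2z = 0^{p+k} 1^p. For this to lie in L we would need p = p+k, which forces k = 0. But k ≥ 1, so xy^2z ∉ L.
Contradiction. Therefore L is not regular.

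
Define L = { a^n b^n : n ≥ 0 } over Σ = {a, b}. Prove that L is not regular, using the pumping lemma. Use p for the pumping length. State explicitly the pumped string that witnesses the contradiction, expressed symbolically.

Assume L is regular. Let p be the pumping length given by the pumping lemma.
Take w = a^p b^p. Then w ∈ L and |w| = 2p ≥ p.
By the pumping lemma, w = xyz with |xy| ≤ p and |y| ≥ 1.
The first p characters of w are a's, so xy (and hence y) consists only of a's. Write y = a^k, 1 ≤ k ≤ p.
Pump with i = 2: xy^2z = a^{p+k} b^p. For this to lie in L we would need p = p+k, which forces k = 0. But k ≥ 1, so xy^2z ∉ L.
This is a contradiction; hence L is not regular.

a^{p+k} b^p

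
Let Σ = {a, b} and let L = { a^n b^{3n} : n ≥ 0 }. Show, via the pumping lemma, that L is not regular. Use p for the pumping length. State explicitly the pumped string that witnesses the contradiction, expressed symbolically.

a^{p+k} b^{3p}

Assume L is regular. Let p be the pumping length given by the pumping lemma.
Let w = a^p b^{3p} ∈ L; note |w| = 4p ≥ p.
By the pumping lemma, w = xyz with |xy| ≤ p and y is nonempty.
Since the first p symbols of w are all a's and |xy| ≤ p, y lies entirely in the leading a-block: y = a^k for some k with 1 ≤ k ≤ p.
Pump with i = 2: xy^2z = a^{p+k} b^{3p}. For this to lie in L we would need 3p = 3(p+k), which forces k = 0. But k ≥ 1, so xy^2z ∉ L.
Contradiction. Therefore L is not regular.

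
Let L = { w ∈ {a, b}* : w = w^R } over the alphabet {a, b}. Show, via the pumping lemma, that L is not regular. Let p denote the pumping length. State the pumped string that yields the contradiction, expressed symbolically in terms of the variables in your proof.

Assume L is regular. Let p be the pumping length given by the pumping lemma.
Take w = a^p b a^p, a palindrome of length 2p+1 ≥ p.
Write w = xyz as guaranteed by the lemma, with |xy| ≤ p and y is nonempty.
The first p characters of w are a's, so xy (and hence y) consists only of a's. Write y = a^k, 1 ≤ k ≤ p.
Pump with i = 2: xy^2z = a^{p+k} b a^p. Its reverse is a^p b a^{p+k}, which differs from xy^2z since k ≥ 1. So xy^2z is not a palindrome and xy^2z ∉ L.
This is a contradiction; hence L is not regular.

a^{p+k} b a^p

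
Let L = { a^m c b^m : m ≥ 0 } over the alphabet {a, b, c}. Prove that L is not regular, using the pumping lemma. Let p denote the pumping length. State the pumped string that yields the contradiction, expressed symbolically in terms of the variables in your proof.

a^{p+k} c b^p

Toward a contradiction, assume L is regular with pumping length p.
Take w = a^p c b^p ∈ L with |w| = 2p+1 ≥ p.
The pumping lemma gives a decomposition w = xyz where |xy| ≤ p and |y| ≥ 1.
Because |xy| ≤ p and w begins with p copies of a, we have y = a^k with 1 ≤ k ≤ p.
Pump with i = 2: xy^2z = a^{p+k} c b^p, which would require p+k = p. But k ≥ 1, so xy^2z ∉ L.
This contradicts the pumping lemma, so L is not regular.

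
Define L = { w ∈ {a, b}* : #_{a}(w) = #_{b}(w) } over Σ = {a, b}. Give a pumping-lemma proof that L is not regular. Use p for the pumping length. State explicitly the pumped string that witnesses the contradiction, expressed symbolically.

a^{p+k} b^p

Assume L is regular; let p be its pumping constant.
Choose w = a^p b^p ∈ L with |w| = 2p ≥ p.
Write w = xyz as guaranteed by the lemma, with |xy| ≤ p and y is nonempty.
Since the first p symbols of w are all a's and |xy| ≤ p, y lies entirely in the leading a-block: y = a^k for some k with 1 ≤ k ≤ p.
Pump with i = 2: xy^2z = a^{p+k} b^p has p+k occurrences of a but only p of b. Since k ≥ 1 the counts differ, so xy^2z ∉ L.
This contradicts the pumping lemma, so L is not regular.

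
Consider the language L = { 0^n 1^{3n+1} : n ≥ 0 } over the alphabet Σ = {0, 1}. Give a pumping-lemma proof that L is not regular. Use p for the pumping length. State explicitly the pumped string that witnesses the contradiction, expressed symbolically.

Assume L is regular. Let p be the pumping length given by the pumping lemma.
Take w = 0^p 1^{3p+1}. Then w ∈ L and |w| = 4p+1 ≥ p.
Write w = xyz as guaranteed by the lemma, with |xy| ≤ p and y is nonempty.
The first p characters of w are 0's, so xy (and hence y) consists only of 0's. Write y = 0^k, 1 ≤ k ≤ p.
Pump with i = 2: xy^2z = 0^{p+k} 1^{3p+1}. For this to lie in L we would need 3p+1 = 3(p+k)+1, which forces k = 0. But k ≥ 1, so xy^2z ∉ L.
Contradiction. Therefore L is not regular.

0^{p+k} 1^{3p+1}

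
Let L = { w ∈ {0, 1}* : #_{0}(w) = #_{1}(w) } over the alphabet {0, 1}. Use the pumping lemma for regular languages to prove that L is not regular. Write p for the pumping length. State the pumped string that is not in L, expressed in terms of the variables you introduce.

Assume L is regular. Let p be the pumping length given by the pumping lemma.
Choose w = 0^p 1^p ∈ L with |w| = 2p ≥ p.
The pumping lemma gives a decomposition w = xyz where |xy| ≤ p and |y| > 0.
The first p characters of w are 0's, so xy (and hence y) consists only of 0's. Write y = 0^k, 1 ≤ k ≤ p.
Pump with i = 2: xy^2z = 0^{p+k} 1^p has p+k occurrences of 0 but only p of 1. Since k ≥ 1 the counts differ, so xy^2z ∉ L.
Contradiction. Therefore L is not regular.

0^{p+k} 1^p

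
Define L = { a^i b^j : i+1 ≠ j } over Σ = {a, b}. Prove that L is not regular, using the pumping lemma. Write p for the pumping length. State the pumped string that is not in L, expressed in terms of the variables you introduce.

a^{p+p!} b^{p+p!+1}

Toward a contradiction, assume L is regular with pumping length p.
Choose w = a^p b^{p+p!+1}. Since p ≠ (p+p!+1)-1 = p+p!, w ∈ L; and |w| ≥ p.
The pumping lemma gives a decomposition w = xyz where |xy| ≤ p and y is nonempty.
Since the first p symbols of w are all a's and |xy| ≤ p, y lies entirely in the leading a-block: y = a^k for some k with 1 ≤ k ≤ p.
Since 1 ≤ k ≤ p, k divides p!; set t = 1 + p!/k. Then xy^t z has p + (p!/k)·k = p + p! copies of a. Now the a-count is p+p! and (b-count)-1 = (p+p!+1)-1 = p+p!, so i+1 ≠ j fails. So xy^t z = a^{p+p!} b^{p+p!+1} ∉ L.
This contradicts the pumping lemma, so L is not regular.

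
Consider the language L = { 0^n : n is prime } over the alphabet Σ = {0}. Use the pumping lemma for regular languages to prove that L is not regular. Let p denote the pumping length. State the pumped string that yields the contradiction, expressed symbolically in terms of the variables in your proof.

Assume L is regular. Let p be the pumping length given by the pumping lemma.
Let q be a prime with q ≥ p+2 (infinitely many primes exist), and take w = 0^q ∈ L with |w| = q ≥ p.
By the pumping lemma, w = xyz with |xy| ≤ p and |y| ≥ 1.
Then y = 0^k for some k with 1 ≤ k ≤ p.
Since 1 ≤ k ≤ p, |xz| = q-k. Pump with i = q+1: |xy^{q+1}z| = (q-k)+(q+1)k = q+qk = q(1+k), which is composite (both factors ≥ 2). So xy^{q+1}z = 0^{q(1+k)} ∉ L.
Contradiction. Therefore L is not regular.

0^{q(1+k)}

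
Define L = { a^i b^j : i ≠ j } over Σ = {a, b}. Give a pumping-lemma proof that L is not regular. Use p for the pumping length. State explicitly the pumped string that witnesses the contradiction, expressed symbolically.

a^{p+p!} b^{p+p!}

Assume L is regular; let p be its pumping constant.
Choose w = a^p b^{p+p!}. Since p ≠ p+p!, w ∈ L; and |w| ≥ p.
The pumping lemma gives a decomposition w = xyz where |xy| ≤ p and |y| ≥ 1.
Because |xy| ≤ p and w begins with p copies of a, we have y = a^k with 1 ≤ k ≤ p.
Since 1 ≤ k ≤ p, k divides p!; set t = 1 + p!/k. Then xy^t z has p + (p!/k)·k = p + p! copies of a. Now the a-count equals the b-count, so i ≠ j fails. So xy^t z = a^{p+p!} b^{p+p!} ∉ L.
Contradiction. Therefore L is not regular.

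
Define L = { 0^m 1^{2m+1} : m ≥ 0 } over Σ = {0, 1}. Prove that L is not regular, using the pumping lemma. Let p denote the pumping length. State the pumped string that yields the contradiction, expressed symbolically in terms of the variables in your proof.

Toward a contradiction, assume L is regular with pumping length p.
Take w = 0^p 1^{2p+1}. Then w ∈ L and |w| = 3p+1 ≥ p.
By the pumping lemma, w = xyz with |xy| ≤ p and y is nonempty.
Since the first p symbols of w are all 0's and |xy| ≤ p, y lies entirely in the leading 0-block: y = 0^k for some k with 1 ≤ k ≤ p.
Pump with i = 2: xy^2z = 0^{p+k} 1^{2p+1}. For this to lie in L we would need 2p+1 = 2(p+k)+1, which forces k = 0. But k ≥ 1, so xy^2z ∉ L.
This contradicts the pumping lemma, so L is not regular.

0^{p+k} 1^{2p+1}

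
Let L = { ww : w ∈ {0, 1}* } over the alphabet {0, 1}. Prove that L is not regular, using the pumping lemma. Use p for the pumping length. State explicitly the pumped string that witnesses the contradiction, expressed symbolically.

Toward a contradiction, assume L is regular with pumping length p.
Take w = 0^p 1^p 0^p 1^p = uu where u = 0^p1^p; then w ∈ L and |w| = 4p ≥ p.
Write w = xyz as guaranteed by the lemma, with |xy| ≤ p and y is nonempty.
Since the first p symbols of w are all 0's and |xy| ≤ p, y lies entirely in the leading 0-block: y = 0^k for some k with 1 ≤ k ≤ p.
Pump with i = 2: xy^2z = 0^{p+k} 1^p 0^p 1^p, of length 4p+k. Suppose this equals vv. The string starts with 0 and ends with 1, so v does too; thus the boundary between the two copies of v is a 1→0 transition. There is exactly one such transition, at position 2p+k, so |v| = 2p+k and |vv| = 4p+2k ≠ 4p+k since k ≥ 1. So xy^2z ∉ L.
Contradiction. Therefore L is not regular.

0^{p+k} 1^p 0^p 1^p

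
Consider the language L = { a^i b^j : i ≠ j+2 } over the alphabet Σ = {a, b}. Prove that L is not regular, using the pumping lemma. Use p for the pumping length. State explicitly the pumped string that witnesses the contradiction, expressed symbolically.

a^{p+p!} b^{p+p!-2}

Toward a contradiction, assume L is regular with pumping length p.
Choose w = a^p b^{p+p!-2}. Since p ≠ (p+p!-2)+2 = p+p!, w ∈ L; and |w| ≥ p.
Write w = xyz as guaranteed by the lemma, with |xy| ≤ p and |y| > 0.
The first p characters of w are a's, so xy (and hence y) consists only of a's. Write y = a^k, 1 ≤ k ≤ p.
Since 1 ≤ k ≤ p, k divides p!; set t = 1 + p!/k. Then xy^t z has p + (p!/k)·k = p + p! copies of a. Now the a-count is p+p! and (b-count)+2 = (p+p!-2)+2 = p+p!, so i ≠ j+2 fails. So xy^t z = a^{p+p!} b^{p+p!-2} ∉ L.
Contradiction. Therefore L is not regular.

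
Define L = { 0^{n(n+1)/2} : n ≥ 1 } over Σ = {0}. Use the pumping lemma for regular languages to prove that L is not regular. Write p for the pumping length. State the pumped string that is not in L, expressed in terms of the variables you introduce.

Suppose for contradiction that L is regular, and let p be the pumping length.
Take w = 0^{p(p+1)/2} ∈ L with |w| = p(p+1)/2 ≥ p.
The pumping lemma gives a decomposition w = xyz where |xy| ≤ p and y is nonempty.
Then y = 0^k for some k with 1 ≤ k ≤ p.
Pump with i = 2: xy^2z = 0^{p(p+1)/2+k}. Since 1 ≤ k ≤ p, p(p+1)/2 < p(p+1)/2+k ≤ p(p+1)/2+p < (p+1)(p+2)/2, so p(p+1)/2+k is strictly between consecutive triangular numbers. So xy^2z ∉ L.
This contradicts the pumping lemma, so L is not regular.

0^{p(p+1)/2+k}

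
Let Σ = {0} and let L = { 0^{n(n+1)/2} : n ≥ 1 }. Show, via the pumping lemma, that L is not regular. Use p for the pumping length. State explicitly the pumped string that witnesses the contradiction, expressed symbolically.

0^{p(p+1)/2+k}

Assume L is regular; let p be its pumping constant.
Take w = 0^{p(p+1)/2} ∈ L with |w| = p(p+1)/2 ≥ p.
Write w = xyz as guaranteed by the lemma, with |xy| ≤ p and y is nonempty.
Then y = 0^k for some k with 1 ≤ k ≤ p.
Pump with i = 2: xy^2z = 0^{p(p+1)/2+k}. Since 1 ≤ k ≤ p, p(p+1)/2 < p(p+1)/2+k ≤ p(p+1)/2+p < (p+1)(p+2)/2, so p(p+1)/2+k is strictly between consecutive triangular numbers. So xy^2z ∉ L.
This contradicts the pumping lemma, so L is not regular.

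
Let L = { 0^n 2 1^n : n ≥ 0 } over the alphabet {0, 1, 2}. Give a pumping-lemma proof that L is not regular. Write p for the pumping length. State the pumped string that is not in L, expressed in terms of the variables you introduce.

Assume L is regular. Let p be the pumping length given by the pumping lemma.
Take w = 0^p 2 1^p ∈ L with |w| = 2p+1 ≥ p.
Write w = xyz as guaranteed by the lemma, with |xy| ≤ p and |y| ≥ 1.
The first p characters of w are 0's, so xy (and hence y) consists only of 0's. Write y = 0^k, 1 ≤ k ≤ p.
Pump with i = 2: xy^2z = 0^{p+k} 2 1^p, which would require p+k = p. But k ≥ 1, so xy^2z ∉ L.
This contradicts the pumping lemma, so L is not regular.

0^{p+k} 2 1^p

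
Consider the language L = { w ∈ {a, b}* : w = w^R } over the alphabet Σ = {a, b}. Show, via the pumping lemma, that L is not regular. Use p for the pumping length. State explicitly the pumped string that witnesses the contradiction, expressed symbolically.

Assume L is regular; let p be its pumping constant.
Take w = a^p b a^p, a palindrome of length 2p+1 ≥ p.
The pumping lemma gives a decomposition w = xyz where |xy| ≤ p and y is nonempty.
The first p characters of w are a's, so xy (and hence y) consists only of a's. Write y = a^k, 1 ≤ k ≤ p.
Pump with i = 2: xy^2z = a^{p+k} b a^p. Its reverse is a^p b a^{p+k}, which differs from xy^2z since k ≥ 1. So xy^2z is not a palindrome and xy^2z ∉ L.
This contradicts the pumping lemma, so L is not regular.

a^{p+k} b a^p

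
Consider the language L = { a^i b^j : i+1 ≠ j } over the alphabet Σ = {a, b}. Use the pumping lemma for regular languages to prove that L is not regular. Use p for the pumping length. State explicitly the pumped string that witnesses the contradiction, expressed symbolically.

a^{p+p!} b^{p+p!+1}

Toward a contradiction, assume L is regular with pumping length p.
Choose w = a^p b^{p+p!+1}. Since p ≠ (p+p!+1)-1 = p+p!, w ∈ L; and |w| ≥ p.
Write w = xyz as guaranteed by the lemma, with |xy| ≤ p and |y| ≥ 1.
Since the first p symbols of w are all a's and |xy| ≤ p, y lies entirely in the leading a-block: y = a^k for some k with 1 ≤ k ≤ p.
Since 1 ≤ k ≤ p, k divides p!; set t = 1 + p!/k. Then xy^t z has p + (p!/k)·k = p + p! copies of a. Now the a-count is p+p! and (b-count)-1 = (p+p!+1)-1 = p+p!, so i+1 ≠ j fails. So xy^t z = a^{p+p!} b^{p+p!+1} ∉ L.
Contradiction. Therefore L is not regular.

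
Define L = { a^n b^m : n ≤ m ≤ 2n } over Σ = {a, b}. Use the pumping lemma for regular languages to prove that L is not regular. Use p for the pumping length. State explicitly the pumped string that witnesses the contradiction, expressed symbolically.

a^{p+k} b^p

Toward a contradiction, assume L is regular with pumping length p.
Take w = a^p b^p ∈ L (since p ≤ p ≤ 2p), with |w| = 2p ≥ p.
The pumping lemma gives a decomposition w = xyz where |xy| ≤ p and y is nonempty.
Since the first p symbols of w are all a's and |xy| ≤ p, y lies entirely in the leading a-block: y = a^k for some k with 1 ≤ k ≤ p.
Pump with i = 2: xy^2z = a^{p+k} b^p. Now n = p+k > p = m, so the condition n ≤ m fails. Thus xy^2z ∉ L.
This contradicts the pumping lemma, so L is not regular.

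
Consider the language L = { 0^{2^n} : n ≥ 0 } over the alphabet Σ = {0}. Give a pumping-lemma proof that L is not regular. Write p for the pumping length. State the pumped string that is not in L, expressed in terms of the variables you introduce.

Assume L is regular; let p be its pumping constant.
Take w = 0^{2^p} ∈ L with |w| = 2^p ≥ p.
Write w = xyz as guaranteed by the lemma, with |xy| ≤ p and |y| > 0.
Then y = 0^k for some k with 1 ≤ k ≤ p.
Pump with i = 2: xy^2z = 0^{2^p+k}. Since 1 ≤ k ≤ p < 2^p, we have 2^p < 2^p+k < 2^{p+1}, so 2^p+k is not a power of 2. So xy^2z ∉ L.
This is a contradiction; hence L is not regular.

0^{2^p+k}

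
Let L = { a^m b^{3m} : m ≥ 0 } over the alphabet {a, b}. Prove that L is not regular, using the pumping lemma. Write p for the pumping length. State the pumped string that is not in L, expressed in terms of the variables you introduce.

a^{p+k} b^{3p}

Assume L is regular; let p be its pumping constant.
Choose w = a^p b^{3p}, which is in L with |w| = 4p ≥ p.
By the pumping lemma, w = xyz with |xy| ≤ p and y is nonempty.
Since the first p symbols of w are all a's and |xy| ≤ p, y lies entirely in the leading a-block: y = a^k for some k with 1 ≤ k ≤ p.
Pump with i = 2: xy^2z = a^{p+k} b^{3p}. For this to lie in L we would need 3p = 3(p+k), which forces k = 0. But k ≥ 1, so xy^2z ∉ L.
This contradicts the pumping lemma, so L is not regular.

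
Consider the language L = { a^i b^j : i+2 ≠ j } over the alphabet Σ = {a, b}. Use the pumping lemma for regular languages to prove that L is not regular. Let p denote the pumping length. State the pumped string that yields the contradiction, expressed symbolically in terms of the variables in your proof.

a^{p+p!} b^{p+p!+2}

Suppose for contradiction that L is regular, and let p be the pumping length.
Choose w = a^p b^{p+p!+2}. Since p ≠ (p+p!+2)-2 = p+p!, w ∈ L; and |w| ≥ p.
The pumping lemma gives a decomposition w = xyz where |xy| ≤ p and |y| ≥ 1.
Because |xy| ≤ p and w begins with p copies of a, we have y = a^k with 1 ≤ k ≤ p.
Since 1 ≤ k ≤ p, k divides p!; set t = 1 + p!/k. Then xy^t z has p + (p!/k)·k = p + p! copies of a. Now the a-count is p+p! and (b-count)-2 = (p+p!+2)-2 = p+p!, so i+2 ≠ j fails. So xy^t z = a^{p+p!} b^{p+p!+2} ∉ L.
This is a contradiction; hence L is not regular.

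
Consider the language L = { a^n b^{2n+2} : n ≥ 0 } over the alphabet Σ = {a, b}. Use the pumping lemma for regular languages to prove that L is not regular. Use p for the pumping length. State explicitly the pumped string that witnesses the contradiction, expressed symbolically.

a^{p+k} b^{2p+2}

Assume L is regular; let p be its pumping constant.
Take w = a^p b^{2p+2}. Then w ∈ L and |w| = 3p+2 ≥ p.
By the pumping lemma, w = xyz with |xy| ≤ p and |y| > 0.
The first p characters of w are a's, so xy (and hence y) consists only of a's. Write y = a^k, 1 ≤ k ≤ p.
Pump with i = 2: xy^2z = a^{p+k} b^{2p+2}. For this to lie in L we would need 2p+2 = 2(p+k)+2, which forces k = 0. But k ≥ 1, so xy^2z ∉ L.
This contradicts the pumping lemma, so L is not regular.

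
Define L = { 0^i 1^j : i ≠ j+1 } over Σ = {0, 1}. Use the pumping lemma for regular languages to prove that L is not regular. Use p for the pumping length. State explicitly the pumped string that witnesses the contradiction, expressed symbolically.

Suppose for contradiction that L is regular, and let p be the pumping length.
Choose w = 0^p 1^{p+p!-1}. Since p ≠ (p+p!-1)+1 = p+p!, w ∈ L; and |w| ≥ p.
Write w = xyz as guaranteed by the lemma, with |xy| ≤ p and y is nonempty.
Because |xy| ≤ p and w begins with p copies of 0, we have y = 0^k with 1 ≤ k ≤ p.
Since 1 ≤ k ≤ p, k divides p!; set t = 1 + p!/k. Then xy^t z has p + (p!/k)·k = p + p! copies of 0. Now the 0-count is p+p! and (1-count)+1 = (p+p!-1)+1 = p+p!, so i ≠ j+1 fails. So xy^t z = 0^{p+p!} 1^{p+p!-1} ∉ L.
Contradiction. Therefore L is not regular.

0^{p+p!} 1^{p+p!-1}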